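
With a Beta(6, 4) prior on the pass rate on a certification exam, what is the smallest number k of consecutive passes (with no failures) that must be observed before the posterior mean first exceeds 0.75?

k = 7

After k passes and 0 failures the posterior is Beta(6+k, 4), with mean (6+k)/(6+4+k).
Set (6+k)/(10+k) > 0.75 and solve: k > (0.75·10 − 6)/(1 − 0.75) = 6.000.
The smallest integer exceeding 6.000 is 7.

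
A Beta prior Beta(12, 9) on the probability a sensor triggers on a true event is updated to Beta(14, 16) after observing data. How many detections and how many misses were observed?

2 detections and 7 misses

Under Beta–binomial conjugacy the posterior parameters are (a+s, b+f).
So s = 14 − 12 = 2 and f = 16 − 9 = 7.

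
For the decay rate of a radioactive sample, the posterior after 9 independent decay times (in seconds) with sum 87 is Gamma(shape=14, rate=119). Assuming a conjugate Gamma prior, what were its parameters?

Gamma(shape=5, rate=32)

Gamma–exponential conjugacy: posterior shape = α + n, posterior rate = β + Σtᵢ.
So α = 14 − 9 = 5 and β = 119 − 87 = 32.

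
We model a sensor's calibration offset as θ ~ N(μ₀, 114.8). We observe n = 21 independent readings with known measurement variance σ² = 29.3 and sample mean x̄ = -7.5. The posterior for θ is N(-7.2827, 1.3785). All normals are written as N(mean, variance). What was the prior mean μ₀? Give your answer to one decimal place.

The posterior mean is a precision-weighted average: μ_n = (τ₀μ₀ + τ_data·x̄)/(τ₀+τ_data), with τ₀=1/σ₀² and τ_data=n/σ².
Here τ₀ = 1/114.8 = 0.008711 and τ_data = 21/29.3 = 0.716724, so τ_n = 0.725435.
Rearranging for μ₀: μ₀ = (μ_n·τ_n − τ_data·x̄)/τ₀ = (-7.2827·0.725435 − 0.716724·-7.5) / 0.008711 = 0.092305/0.008711 ≈ 10.6.

μ₀ = 10.6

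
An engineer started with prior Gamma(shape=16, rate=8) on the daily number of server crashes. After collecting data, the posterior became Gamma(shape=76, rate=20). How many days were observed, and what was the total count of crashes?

Gamma–Poisson conjugacy: posterior shape = α + Σxᵢ, posterior rate = β + n.
Matching: Σxᵢ = 76 − 16 = 60 and n = 20 − 8 = 12.

n = 12 days with total 60 crashes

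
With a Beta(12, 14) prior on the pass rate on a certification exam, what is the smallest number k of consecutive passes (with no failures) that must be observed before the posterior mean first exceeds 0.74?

k = 28

After k passes and 0 failures the posterior is Beta(12+k, 14), with mean (12+k)/(12+14+k).
Set (12+k)/(26+k) > 0.74 and solve: k > (0.74·26 − 12)/(1 − 0.74) = 27.846.
The smallest integer exceeding 27.846 is 28.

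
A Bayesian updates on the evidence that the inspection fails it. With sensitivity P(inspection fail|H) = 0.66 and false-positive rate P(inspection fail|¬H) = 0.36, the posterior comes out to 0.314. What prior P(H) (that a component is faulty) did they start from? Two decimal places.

In odds form, posterior odds = prior odds × likelihood ratio, so prior odds = posterior odds ÷ LR.
Posterior odds = 0.314/(1−0.314) = 0.4577. LR = 0.66/0.36 = 1.8333.
Prior odds = 0.4577/1.8333 = 0.2497, so P(H) = 0.2497/(1+0.2497) ≈ 0.20.

P(H) = 0.20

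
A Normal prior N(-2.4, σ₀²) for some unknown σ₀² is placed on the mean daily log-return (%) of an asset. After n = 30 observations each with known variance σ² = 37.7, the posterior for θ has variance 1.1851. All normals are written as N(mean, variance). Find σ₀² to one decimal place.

σ₀² = 20.8

Posterior precision equals prior precision plus data precision: 1/σ_n² = 1/σ₀² + n/σ².
So 1/σ₀² = 1/1.1851 − 30/37.7 = 0.843811 − 0.795756 = 0.048055.
Hence σ₀² = 1/0.048055 ≈ 20.8.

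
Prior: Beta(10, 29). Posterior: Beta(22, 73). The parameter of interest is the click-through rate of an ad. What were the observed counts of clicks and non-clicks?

12 clicks and 44 non-clicks

Beta is conjugate to the binomial likelihood: posterior = Beta(α+s, β+f).
Match parameters: s=22−10=12, f=73−29=44.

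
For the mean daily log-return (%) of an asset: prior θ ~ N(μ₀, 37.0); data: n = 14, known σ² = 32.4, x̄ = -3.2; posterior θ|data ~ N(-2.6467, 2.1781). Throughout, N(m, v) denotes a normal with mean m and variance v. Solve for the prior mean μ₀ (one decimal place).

With known observation variance, the Normal–Normal posterior has precision τ_n = τ₀ + n/σ² and mean μ_n = (τ₀μ₀ + (n/σ²)x̄)/τ_n.
Here τ₀ = 1/37.0 = 0.027027 and τ_data = 14/32.4 = 0.432099, so τ_n = 0.459126.
Rearranging for μ₀: μ₀ = (μ_n·τ_n − τ_data·x̄)/τ₀ = (-2.6467·0.459126 − 0.432099·-3.2) / 0.027027 = 0.167548/0.027027 ≈ 6.2.

μ₀ = 6.2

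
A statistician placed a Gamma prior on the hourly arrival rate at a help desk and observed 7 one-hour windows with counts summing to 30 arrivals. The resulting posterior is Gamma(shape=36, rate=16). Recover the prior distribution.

Gamma(shape=6, rate=9)

Gamma–Poisson conjugacy: posterior shape = α + Σxᵢ, posterior rate = β + n.
So α = 36 − 30 = 6 and β = 16 − 7 = 9.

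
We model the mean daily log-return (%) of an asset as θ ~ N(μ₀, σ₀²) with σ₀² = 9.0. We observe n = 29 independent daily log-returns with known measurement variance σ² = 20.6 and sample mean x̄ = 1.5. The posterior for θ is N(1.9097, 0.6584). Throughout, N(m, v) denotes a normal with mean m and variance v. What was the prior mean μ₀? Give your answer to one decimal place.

With known observation variance, the Normal–Normal posterior has precision τ_n = τ₀ + n/σ² and mean μ_n = (τ₀μ₀ + (n/σ²)x̄)/τ_n.
Here τ₀ = 1/9.0 = 0.111111 and τ_data = 29/20.6 = 1.407767, so τ_n = 1.518878.
Rearranging for μ₀: μ₀ = (μ_n·τ_n − τ_data·x̄)/τ₀ = (1.9097·1.518878 − 1.407767·1.5) / 0.111111 = 0.788951/0.111111 ≈ 7.1.

μ₀ = 7.1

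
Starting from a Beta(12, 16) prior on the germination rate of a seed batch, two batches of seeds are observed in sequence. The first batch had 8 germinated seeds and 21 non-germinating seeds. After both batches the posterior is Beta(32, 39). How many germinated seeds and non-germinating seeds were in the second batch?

Because Beta–binomial updating is additive in the counts, the combined data contributed (α_post−α_prior, β_post−β_prior) successes and failures.
Total across both batches: 32−12=20 germinated seeds, 39−16=23 non-germinating seeds.
Subtract the first batch: 20−8=12 germinated seeds and 23−21=2 non-germinating seeds.

12 germinated seeds and 2 non-germinating seeds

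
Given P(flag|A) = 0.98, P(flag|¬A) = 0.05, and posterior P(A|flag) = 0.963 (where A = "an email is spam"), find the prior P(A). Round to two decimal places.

P(A) = 0.57

In odds form, posterior odds = prior odds × likelihood ratio, so prior odds = posterior odds ÷ LR.
Posterior odds = 0.963/(1−0.963) = 26.0270. LR = 0.98/0.05 = 19.6000.
Prior odds = 26.0270/19.6000 = 1.3279, so P(A) = 1.3279/(1+1.3279) ≈ 0.57.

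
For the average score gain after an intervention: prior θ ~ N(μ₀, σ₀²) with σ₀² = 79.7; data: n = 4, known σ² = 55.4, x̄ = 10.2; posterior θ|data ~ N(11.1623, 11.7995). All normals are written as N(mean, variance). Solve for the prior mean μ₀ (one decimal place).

μ₀ = 16.7

The posterior mean is a precision-weighted average: μ_n = (τ₀μ₀ + τ_data·x̄)/(τ₀+τ_data), with τ₀=1/σ₀² and τ_data=n/σ².
Here τ₀ = 1/79.7 = 0.012547 and τ_data = 4/55.4 = 0.072202, so τ_n = 0.084749.
Rearranging for μ₀: μ₀ = (μ_n·τ_n − τ_data·x̄)/τ₀ = (11.1623·0.084749 − 0.072202·10.2) / 0.012547 = 0.209533/0.012547 ≈ 16.7.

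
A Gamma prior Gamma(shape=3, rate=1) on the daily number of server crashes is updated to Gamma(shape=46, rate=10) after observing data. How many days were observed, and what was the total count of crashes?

A Gamma(α, β) prior (rate parametrization) on a Poisson rate with n observations summing to S gives posterior Gamma(α+S, β+n).
Matching: Σxᵢ = 46 − 3 = 43 and n = 10 − 1 = 9.

n = 9 days with total 43 crashes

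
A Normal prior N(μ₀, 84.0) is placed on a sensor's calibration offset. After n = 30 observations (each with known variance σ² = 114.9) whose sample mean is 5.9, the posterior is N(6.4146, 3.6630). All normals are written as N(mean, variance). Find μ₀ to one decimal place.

μ₀ = 17.7

The posterior mean is a precision-weighted average: μ_n = (τ₀μ₀ + τ_data·x̄)/(τ₀+τ_data), with τ₀=1/σ₀² and τ_data=n/σ².
Here τ₀ = 1/84.0 = 0.011905 and τ_data = 30/114.9 = 0.261097, so τ_n = 0.273002.
Rearranging for μ₀: μ₀ = (μ_n·τ_n − τ_data·x̄)/τ₀ = (6.4146·0.273002 − 0.261097·5.9) / 0.011905 = 0.210726/0.011905 ≈ 17.7.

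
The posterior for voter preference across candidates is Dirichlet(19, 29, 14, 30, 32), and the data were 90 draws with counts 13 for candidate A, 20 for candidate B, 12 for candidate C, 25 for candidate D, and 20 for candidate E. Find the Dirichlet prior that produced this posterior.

Dirichlet(6, 9, 2, 5, 12)

For a Dirichlet(α) prior with multinomial counts c, the posterior is Dirichlet(α + c) componentwise.
Subtract each count from the matching posterior parameter: 19−13=6, 29−20=9, 14−12=2, 30−25=5, 32−20=12.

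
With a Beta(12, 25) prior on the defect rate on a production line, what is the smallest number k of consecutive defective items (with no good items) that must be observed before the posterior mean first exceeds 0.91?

k = 241

After k defective items and 0 good items the posterior is Beta(12+k, 25), with mean (12+k)/(12+25+k).
Set (12+k)/(37+k) > 0.91 and solve: k > (0.91·37 − 12)/(1 − 0.91) = 240.778.
The smallest integer exceeding 240.778 is 241, and checking k=241: (253)/(278) = 0.9101 > 0.91.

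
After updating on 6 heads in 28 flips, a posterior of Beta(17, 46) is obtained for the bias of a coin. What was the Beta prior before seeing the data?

Beta is conjugate to the binomial likelihood: posterior = Beta(a+s, b+f).
Subtract the data counts: 17−6=11, 46−22=24.

Beta(11, 24)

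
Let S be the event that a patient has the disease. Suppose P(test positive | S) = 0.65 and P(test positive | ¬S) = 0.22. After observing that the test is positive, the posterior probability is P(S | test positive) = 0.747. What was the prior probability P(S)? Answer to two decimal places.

In odds form, posterior odds = prior odds × likelihood ratio, so prior odds = posterior odds ÷ LR.
Posterior odds = 0.747/(1−0.747) = 2.9526. LR = 0.65/0.22 = 2.9545.
Prior odds = 2.9526/2.9545 = 0.9994, so P(S) = 0.9994/(1+0.9994) ≈ 0.50.

P(S) = 0.50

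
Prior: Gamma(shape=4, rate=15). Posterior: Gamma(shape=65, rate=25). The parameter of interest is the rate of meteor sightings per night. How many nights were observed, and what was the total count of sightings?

Gamma–Poisson conjugacy: posterior shape = α + Σxᵢ, posterior rate = β + n.
Matching: Σxᵢ = 65 − 4 = 61 and n = 25 − 15 = 10.

n = 10 nights with total 61 sightings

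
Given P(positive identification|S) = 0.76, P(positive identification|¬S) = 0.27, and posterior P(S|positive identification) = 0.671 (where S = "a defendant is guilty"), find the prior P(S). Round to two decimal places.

In odds form, posterior odds = prior odds × likelihood ratio, so prior odds = posterior odds ÷ LR.
Posterior odds = 0.671/(1−0.671) = 2.0395. LR = 0.76/0.27 = 2.8148.
Prior odds = 2.0395/2.8148 = 0.7246, so P(S) = 0.7246/(1+0.7246) ≈ 0.42.

P(S) = 0.42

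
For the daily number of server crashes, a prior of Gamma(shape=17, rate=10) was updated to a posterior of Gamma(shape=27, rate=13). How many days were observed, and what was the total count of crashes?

A Gamma(α, β) prior (rate parametrization) on a Poisson rate with n observations summing to S gives posterior Gamma(α+S, β+n).
Matching: Σxᵢ = 27 − 17 = 10 and n = 13 − 10 = 3.

n = 3 days with total 10 crashes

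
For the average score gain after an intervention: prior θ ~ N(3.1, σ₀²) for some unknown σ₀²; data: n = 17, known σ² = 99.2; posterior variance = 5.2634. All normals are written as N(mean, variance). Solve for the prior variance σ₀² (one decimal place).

Posterior precision equals prior precision plus data precision: 1/σ_n² = 1/σ₀² + n/σ².
So 1/σ₀² = 1/5.2634 − 17/99.2 = 0.189991 − 0.171371 = 0.018620.
Hence σ₀² = 1/0.018620 ≈ 53.7.

σ₀² = 53.7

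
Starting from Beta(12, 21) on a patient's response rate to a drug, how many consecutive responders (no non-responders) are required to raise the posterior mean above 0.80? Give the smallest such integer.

After k responders and 0 non-responders the posterior is Beta(12+k, 21), with mean (12+k)/(12+21+k).
Set (12+k)/(33+k) > 0.80 and solve: k > (0.80·33 − 12)/(1 − 0.80) = 72.000.
The smallest integer exceeding 72.000 is 73.

k = 73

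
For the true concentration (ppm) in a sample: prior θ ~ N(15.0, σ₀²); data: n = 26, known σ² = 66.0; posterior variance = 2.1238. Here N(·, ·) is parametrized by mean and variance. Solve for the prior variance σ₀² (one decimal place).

For the Normal–Normal model with known σ², precisions add: τ_n = τ₀ + n/σ².
So 1/σ₀² = 1/2.1238 − 26/66.0 = 0.470854 − 0.393939 = 0.076915.
Hence σ₀² = 1/0.076915 ≈ 13.0.

σ₀² = 13.0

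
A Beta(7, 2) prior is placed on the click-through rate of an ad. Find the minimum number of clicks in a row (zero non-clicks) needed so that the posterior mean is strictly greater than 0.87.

After k clicks and 0 non-clicks the posterior is Beta(7+k, 2), with mean (7+k)/(7+2+k).
Set (7+k)/(9+k) > 0.87 and solve: k > (0.87·9 − 7)/(1 − 0.87) = 6.385.
The smallest integer exceeding 6.385 is 7.

k = 7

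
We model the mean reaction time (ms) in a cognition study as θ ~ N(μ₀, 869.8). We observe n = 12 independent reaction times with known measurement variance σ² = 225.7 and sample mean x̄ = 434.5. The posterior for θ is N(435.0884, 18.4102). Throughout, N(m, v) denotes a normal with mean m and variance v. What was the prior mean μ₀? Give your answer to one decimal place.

With known observation variance, the Normal–Normal posterior has precision τ_n = τ₀ + n/σ² and mean μ_n = (τ₀μ₀ + (n/σ²)x̄)/τ_n.
Here τ₀ = 1/869.8 = 0.001150 and τ_data = 12/225.7 = 0.053168, so τ_n = 0.054318.
Rearranging for μ₀: μ₀ = (μ_n·τ_n − τ_data·x̄)/τ₀ = (435.0884·0.054318 − 0.053168·434.5) / 0.001150 = 0.531636/0.001150 ≈ 462.3.

μ₀ = 462.3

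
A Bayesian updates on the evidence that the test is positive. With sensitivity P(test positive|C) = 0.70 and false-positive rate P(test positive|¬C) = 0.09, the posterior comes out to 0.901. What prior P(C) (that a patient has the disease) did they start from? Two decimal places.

Bayes' rule in odds form gives O(C|E) = O(C)·[P(E|C)/P(E|¬C)], hence O(C) = O(C|E)/LR.
Posterior odds = 0.901/(1−0.901) = 9.1010. LR = 0.70/0.09 = 7.7778.
Prior odds = 9.1010/7.7778 = 1.1701, so P(C) = 1.1701/(1+1.1701) ≈ 0.54.

P(C) = 0.54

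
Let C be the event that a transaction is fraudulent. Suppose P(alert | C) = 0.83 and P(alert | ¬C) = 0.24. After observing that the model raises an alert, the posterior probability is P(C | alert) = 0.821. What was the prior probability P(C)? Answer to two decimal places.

Bayes' rule in odds form gives O(C|E) = O(C)·[P(E|C)/P(E|¬C)], hence O(C) = O(C|E)/LR.
Posterior odds = 0.821/(1−0.821) = 4.5866. LR = 0.83/0.24 = 3.4583.
Prior odds = 4.5866/3.4583 = 1.3263, so P(C) = 1.3263/(1+1.3263) ≈ 0.57.

P(C) = 0.57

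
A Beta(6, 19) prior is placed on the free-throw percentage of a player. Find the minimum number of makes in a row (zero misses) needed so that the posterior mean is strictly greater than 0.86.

After k makes and 0 misses the posterior is Beta(6+k, 19), with mean (6+k)/(6+19+k).
Set (6+k)/(25+k) > 0.86 and solve: k > (0.86·25 − 6)/(1 − 0.86) = 110.714.
The smallest integer exceeding 110.714 is 111, and checking k=111: (117)/(136) = 0.8603 > 0.86.

k = 111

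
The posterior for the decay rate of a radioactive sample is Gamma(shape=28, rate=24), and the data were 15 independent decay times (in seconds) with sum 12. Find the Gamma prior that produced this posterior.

Gamma–exponential conjugacy: posterior shape = α + n, posterior rate = β + Σtᵢ.
So α = 28 − 15 = 13 and β = 24 − 12 = 12.

Gamma(shape=13, rate=12)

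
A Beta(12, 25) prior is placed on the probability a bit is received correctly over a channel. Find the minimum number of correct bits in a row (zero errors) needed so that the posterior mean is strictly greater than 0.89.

k = 191

After k correct bits and 0 errors the posterior is Beta(12+k, 25), with mean (12+k)/(12+25+k).
Set (12+k)/(37+k) > 0.89 and solve: k > (0.89·37 − 12)/(1 − 0.89) = 190.273.
The smallest integer exceeding 190.273 is 191, and checking k=191: (203)/(228) = 0.8904 > 0.89.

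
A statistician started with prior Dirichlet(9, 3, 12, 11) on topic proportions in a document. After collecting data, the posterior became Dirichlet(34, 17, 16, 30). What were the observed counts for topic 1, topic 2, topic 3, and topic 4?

counts (25, 14, 4, 19)

For a Dirichlet(α) prior with multinomial counts c, the posterior is Dirichlet(α + c) componentwise.
Counts are posterior − prior componentwise: 34−9=25, 17−3=14, 16−12=4, 30−11=19.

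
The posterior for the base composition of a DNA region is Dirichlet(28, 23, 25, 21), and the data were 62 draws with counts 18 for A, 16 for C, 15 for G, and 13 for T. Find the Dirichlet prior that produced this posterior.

Dirichlet(10, 7, 10, 8)

For a Dirichlet(α) prior with multinomial counts c, the posterior is Dirichlet(α + c) componentwise.
Subtract each count from the matching posterior parameter: 28−18=10, 23−16=7, 25−15=10, 21−13=8.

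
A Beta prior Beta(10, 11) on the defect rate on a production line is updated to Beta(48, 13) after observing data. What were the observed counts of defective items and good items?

Beta is conjugate to the binomial likelihood: posterior = Beta(a+s, b+f).
So s = 48 − 10 = 38 and f = 13 − 11 = 2.

38 defective items and 2 good items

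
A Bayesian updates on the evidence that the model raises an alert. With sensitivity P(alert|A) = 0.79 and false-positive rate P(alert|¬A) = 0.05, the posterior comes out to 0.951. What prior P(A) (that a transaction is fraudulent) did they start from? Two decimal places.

P(A) = 0.55

In odds form, posterior odds = prior odds × likelihood ratio, so prior odds = posterior odds ÷ LR.
Posterior odds = 0.951/(1−0.951) = 19.4082. LR = 0.79/0.05 = 15.8000.
Prior odds = 19.4082/15.8000 = 1.2284, so P(A) = 1.2284/(1+1.2284) ≈ 0.55.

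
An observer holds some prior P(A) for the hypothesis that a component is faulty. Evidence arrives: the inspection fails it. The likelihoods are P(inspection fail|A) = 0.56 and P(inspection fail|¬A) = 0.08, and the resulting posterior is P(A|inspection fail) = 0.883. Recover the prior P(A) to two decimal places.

In odds form, posterior odds = prior odds × likelihood ratio, so prior odds = posterior odds ÷ LR.
Posterior odds = 0.883/(1−0.883) = 7.5470. LR = 0.56/0.08 = 7.0000.
Prior odds = 7.5470/7.0000 = 1.0781, so P(A) = 1.0781/(1+1.0781) ≈ 0.52.

P(A) = 0.52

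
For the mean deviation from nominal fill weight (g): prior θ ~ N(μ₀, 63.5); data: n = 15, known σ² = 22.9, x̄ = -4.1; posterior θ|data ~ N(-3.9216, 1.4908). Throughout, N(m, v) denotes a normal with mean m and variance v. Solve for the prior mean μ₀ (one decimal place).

The posterior mean is a precision-weighted average: μ_n = (τ₀μ₀ + τ_data·x̄)/(τ₀+τ_data), with τ₀=1/σ₀² and τ_data=n/σ².
Here τ₀ = 1/63.5 = 0.015748 and τ_data = 15/22.9 = 0.655022, so τ_n = 0.670770.
Rearranging for μ₀: μ₀ = (μ_n·τ_n − τ_data·x̄)/τ₀ = (-3.9216·0.670770 − 0.655022·-4.1) / 0.015748 = 0.055099/0.015748 ≈ 3.5.

μ₀ = 3.5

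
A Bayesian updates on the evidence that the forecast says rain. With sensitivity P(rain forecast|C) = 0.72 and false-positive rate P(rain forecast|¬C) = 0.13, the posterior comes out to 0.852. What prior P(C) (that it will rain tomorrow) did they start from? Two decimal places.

P(C) = 0.51

In odds form, posterior odds = prior odds × likelihood ratio, so prior odds = posterior odds ÷ LR.
Posterior odds = 0.852/(1−0.852) = 5.7568. LR = 0.72/0.13 = 5.5385.
Prior odds = 5.7568/5.5385 = 1.0394, so P(C) = 1.0394/(1+1.0394) ≈ 0.51.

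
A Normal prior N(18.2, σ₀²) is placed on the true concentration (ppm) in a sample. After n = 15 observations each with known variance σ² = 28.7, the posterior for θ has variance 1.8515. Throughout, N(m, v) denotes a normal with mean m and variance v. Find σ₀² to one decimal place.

σ₀² = 57.3

For the Normal–Normal model with known σ², precisions add: τ_n = τ₀ + n/σ².
So 1/σ₀² = 1/1.8515 − 15/28.7 = 0.540103 − 0.522648 = 0.017455.
Hence σ₀² = 1/0.017455 ≈ 57.3.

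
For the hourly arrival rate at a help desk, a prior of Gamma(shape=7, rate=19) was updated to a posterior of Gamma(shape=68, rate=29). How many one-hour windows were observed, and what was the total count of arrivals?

n = 10 one-hour windows with total 61 arrivals

A Gamma(α, β) prior (rate parametrization) on a Poisson rate with n observations summing to S gives posterior Gamma(α+S, β+n).
Matching: Σxᵢ = 68 − 7 = 61 and n = 29 − 19 = 10.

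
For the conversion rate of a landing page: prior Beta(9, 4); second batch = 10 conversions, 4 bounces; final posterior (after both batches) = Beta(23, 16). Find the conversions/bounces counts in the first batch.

Because Beta–binomial updating is additive in the counts, the combined data contributed (α_post−α_prior, β_post−β_prior) successes and failures.
Total across both batches: 23−9=14 conversions, 16−4=12 bounces.
Subtract the second batch: 14−10=4 conversions and 12−4=8 bounces.

4 conversions and 8 bounces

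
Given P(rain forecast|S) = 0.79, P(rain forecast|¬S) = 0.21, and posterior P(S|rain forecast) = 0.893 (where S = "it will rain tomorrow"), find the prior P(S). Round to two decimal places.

P(S) = 0.69

In odds form, posterior odds = prior odds × likelihood ratio, so prior odds = posterior odds ÷ LR.
Posterior odds = 0.893/(1−0.893) = 8.3458. LR = 0.79/0.21 = 3.7619.
Prior odds = 8.3458/3.7619 = 2.2185, so P(S) = 2.2185/(1+2.2185) ≈ 0.69.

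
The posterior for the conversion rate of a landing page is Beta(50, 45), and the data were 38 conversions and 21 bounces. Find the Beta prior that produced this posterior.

Under Beta–binomial conjugacy the posterior parameters are (α+s, β+f).
So α = 50 − 38 = 12 and β = 45 − 21 = 24.

Beta(12, 24)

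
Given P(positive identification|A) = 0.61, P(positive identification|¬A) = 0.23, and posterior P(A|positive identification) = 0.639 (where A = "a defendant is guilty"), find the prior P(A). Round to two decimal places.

P(A) = 0.40

In odds form, posterior odds = prior odds × likelihood ratio, so prior odds = posterior odds ÷ LR.
Posterior odds = 0.639/(1−0.639) = 1.7701. LR = 0.61/0.23 = 2.6522.
Prior odds = 1.7701/2.6522 = 0.6674, so P(A) = 0.6674/(1+0.6674) ≈ 0.40.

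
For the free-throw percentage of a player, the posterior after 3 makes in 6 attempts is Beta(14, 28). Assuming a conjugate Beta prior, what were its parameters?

Beta(11, 25)

A Beta(a, b) prior with s successes and f failures in binomial data gives a Beta(a+s, b+f) posterior.
So a = 14 − 3 = 11 and b = 28 − 3 = 25.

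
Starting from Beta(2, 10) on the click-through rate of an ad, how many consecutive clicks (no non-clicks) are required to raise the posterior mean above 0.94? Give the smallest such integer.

After k clicks and 0 non-clicks the posterior is Beta(2+k, 10), with mean (2+k)/(2+10+k).
Set (2+k)/(12+k) > 0.94 and solve: k > (0.94·12 − 2)/(1 − 0.94) = 154.667.
The smallest integer exceeding 154.667 is 155, and checking k=155: (157)/(167) = 0.9401 > 0.94.

k = 155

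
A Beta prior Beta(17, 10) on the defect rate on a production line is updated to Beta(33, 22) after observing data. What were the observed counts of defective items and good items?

16 defective items and 12 good items

A Beta(a, b) prior with s successes and f failures in binomial data gives a Beta(a+s, b+f) posterior.
So s = 33 − 17 = 16 and f = 22 − 10 = 12.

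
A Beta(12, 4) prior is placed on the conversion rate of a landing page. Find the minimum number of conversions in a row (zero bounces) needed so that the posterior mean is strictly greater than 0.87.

k = 15

After k conversions and 0 bounces the posterior is Beta(12+k, 4), with mean (12+k)/(12+4+k).
Set (12+k)/(16+k) > 0.87 and solve: k > (0.87·16 − 12)/(1 − 0.87) = 14.769.
The smallest integer exceeding 14.769 is 15, and checking k=15: (27)/(31) = 0.8710 > 0.87.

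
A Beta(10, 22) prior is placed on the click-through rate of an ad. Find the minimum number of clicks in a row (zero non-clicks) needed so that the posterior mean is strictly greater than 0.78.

k = 69

After k clicks and 0 non-clicks the posterior is Beta(10+k, 22), with mean (10+k)/(10+22+k).
Set (10+k)/(32+k) > 0.78 and solve: k > (0.78·32 − 10)/(1 − 0.78) = 68.000.
The smallest integer exceeding 68.000 is 69.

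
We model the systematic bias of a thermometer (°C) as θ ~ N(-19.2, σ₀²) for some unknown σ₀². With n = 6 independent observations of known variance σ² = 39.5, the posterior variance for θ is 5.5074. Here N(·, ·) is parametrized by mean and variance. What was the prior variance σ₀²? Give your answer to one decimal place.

For the Normal–Normal model with known σ², precisions add: τ_n = τ₀ + n/σ².
So 1/σ₀² = 1/5.5074 − 6/39.5 = 0.181574 − 0.151899 = 0.029675.
Hence σ₀² = 1/0.029675 ≈ 33.7.

σ₀² = 33.7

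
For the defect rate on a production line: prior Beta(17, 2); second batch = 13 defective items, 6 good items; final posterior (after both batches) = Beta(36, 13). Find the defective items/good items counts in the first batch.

6 defective items and 5 good items

Sequential conjugate updates are equivalent to a single update on the pooled data, so total successes = posterior α − prior α and total failures = posterior β − prior β.
Total across both batches: 36−17=19 defective items, 13−2=11 good items.
Subtract the second batch: 19−13=6 defective items and 11−6=5 good items.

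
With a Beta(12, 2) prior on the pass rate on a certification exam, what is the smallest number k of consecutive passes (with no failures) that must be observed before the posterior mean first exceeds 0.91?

After k passes and 0 failures the posterior is Beta(12+k, 2), with mean (12+k)/(12+2+k).
Set (12+k)/(14+k) > 0.91 and solve: k > (0.91·14 − 12)/(1 − 0.91) = 8.222.
The smallest integer exceeding 8.222 is 9, and checking k=9: (21)/(23) = 0.9130 > 0.91.

k = 9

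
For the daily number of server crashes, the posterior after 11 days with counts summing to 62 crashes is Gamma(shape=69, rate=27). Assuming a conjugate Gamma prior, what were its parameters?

A Gamma(α, β) prior (rate parametrization) on a Poisson rate with n observations summing to S gives posterior Gamma(α+S, β+n).
So α = 69 − 62 = 7 and β = 27 − 11 = 16.

Gamma(shape=7, rate=16)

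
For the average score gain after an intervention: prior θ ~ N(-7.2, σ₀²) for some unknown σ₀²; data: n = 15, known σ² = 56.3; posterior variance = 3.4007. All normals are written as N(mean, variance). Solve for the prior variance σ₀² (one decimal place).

For the Normal–Normal model with known σ², precisions add: τ_n = τ₀ + n/σ².
So 1/σ₀² = 1/3.4007 − 15/56.3 = 0.294057 − 0.266430 = 0.027627.
Hence σ₀² = 1/0.027627 ≈ 36.2.

σ₀² = 36.2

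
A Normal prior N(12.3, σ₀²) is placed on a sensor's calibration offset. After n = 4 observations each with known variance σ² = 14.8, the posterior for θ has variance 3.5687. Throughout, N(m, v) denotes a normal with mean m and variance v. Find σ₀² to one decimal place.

For the Normal–Normal model with known σ², precisions add: τ_n = τ₀ + n/σ².
So 1/σ₀² = 1/3.5687 − 4/14.8 = 0.280214 − 0.270270 = 0.009944.
Hence σ₀² = 1/0.009944 ≈ 100.6.

σ₀² = 100.6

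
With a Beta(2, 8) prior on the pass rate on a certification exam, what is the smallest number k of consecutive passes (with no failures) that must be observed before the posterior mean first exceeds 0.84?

k = 41

After k passes and 0 failures the posterior is Beta(2+k, 8), with mean (2+k)/(2+8+k).
Set (2+k)/(10+k) > 0.84 and solve: k > (0.84·10 − 2)/(1 − 0.84) = 40.000.
The smallest integer exceeding 40.000 is 41.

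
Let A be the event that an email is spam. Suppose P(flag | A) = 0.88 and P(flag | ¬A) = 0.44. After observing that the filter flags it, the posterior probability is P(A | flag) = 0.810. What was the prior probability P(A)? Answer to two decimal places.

Bayes' rule in odds form gives O(A|E) = O(A)·[P(E|A)/P(E|¬A)], hence O(A) = O(A|E)/LR.
Posterior odds = 0.810/(1−0.810) = 4.2632. LR = 0.88/0.44 = 2.0000.
Prior odds = 4.2632/2.0000 = 2.1316, so P(A) = 2.1316/(1+2.1316) ≈ 0.68.

P(A) = 0.68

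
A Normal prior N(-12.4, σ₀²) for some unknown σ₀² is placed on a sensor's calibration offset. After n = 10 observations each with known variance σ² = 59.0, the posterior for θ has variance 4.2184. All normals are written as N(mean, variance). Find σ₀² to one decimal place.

σ₀² = 14.8

Posterior precision equals prior precision plus data precision: 1/σ_n² = 1/σ₀² + n/σ².
So 1/σ₀² = 1/4.2184 − 10/59.0 = 0.237057 − 0.169492 = 0.067565.
Hence σ₀² = 1/0.067565 ≈ 14.8.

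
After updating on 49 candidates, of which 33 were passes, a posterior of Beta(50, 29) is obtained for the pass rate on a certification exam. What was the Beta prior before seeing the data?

Beta(17, 13)

A Beta(a, b) prior with s successes and f failures in binomial data gives a Beta(a+s, b+f) posterior.
Subtract the data counts: 50−33=17, 29−16=13.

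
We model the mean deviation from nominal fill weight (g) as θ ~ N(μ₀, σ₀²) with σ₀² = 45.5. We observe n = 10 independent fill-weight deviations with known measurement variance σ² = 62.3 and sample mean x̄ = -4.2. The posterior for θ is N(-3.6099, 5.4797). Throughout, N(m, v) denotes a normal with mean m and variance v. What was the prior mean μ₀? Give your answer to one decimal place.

μ₀ = 0.7

With known observation variance, the Normal–Normal posterior has precision τ_n = τ₀ + n/σ² and mean μ_n = (τ₀μ₀ + (n/σ²)x̄)/τ_n.
Here τ₀ = 1/45.5 = 0.021978 and τ_data = 10/62.3 = 0.160514, so τ_n = 0.182492.
Rearranging for μ₀: μ₀ = (μ_n·τ_n − τ_data·x̄)/τ₀ = (-3.6099·0.182492 − 0.160514·-4.2) / 0.021978 = 0.015381/0.021978 ≈ 0.7.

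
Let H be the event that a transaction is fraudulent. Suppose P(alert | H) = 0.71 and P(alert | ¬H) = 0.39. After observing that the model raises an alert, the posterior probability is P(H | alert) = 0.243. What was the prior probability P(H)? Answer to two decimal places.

Bayes' rule in odds form gives O(H|E) = O(H)·[P(E|H)/P(E|¬H)], hence O(H) = O(H|E)/LR.
Posterior odds = 0.243/(1−0.243) = 0.3210. LR = 0.71/0.39 = 1.8205.
Prior odds = 0.3210/1.8205 = 0.1763, so P(H) = 0.1763/(1+0.1763) ≈ 0.15.

P(H) = 0.15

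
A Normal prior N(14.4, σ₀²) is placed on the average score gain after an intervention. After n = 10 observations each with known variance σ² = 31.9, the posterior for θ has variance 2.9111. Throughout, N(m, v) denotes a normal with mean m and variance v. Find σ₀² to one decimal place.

σ₀² = 33.3

Posterior precision equals prior precision plus data precision: 1/σ_n² = 1/σ₀² + n/σ².
So 1/σ₀² = 1/2.9111 − 10/31.9 = 0.343513 − 0.313480 = 0.030033.
Hence σ₀² = 1/0.030033 ≈ 33.3.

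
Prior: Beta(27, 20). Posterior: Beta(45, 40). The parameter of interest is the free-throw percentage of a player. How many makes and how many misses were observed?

18 makes and 20 misses

Under Beta–binomial conjugacy the posterior parameters are (a+s, b+f).
So s = 45 − 27 = 18 and f = 40 − 20 = 20.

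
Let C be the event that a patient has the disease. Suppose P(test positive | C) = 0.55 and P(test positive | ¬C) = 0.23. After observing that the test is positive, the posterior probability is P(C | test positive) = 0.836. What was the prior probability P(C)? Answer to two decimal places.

In odds form, posterior odds = prior odds × likelihood ratio, so prior odds = posterior odds ÷ LR.
Posterior odds = 0.836/(1−0.836) = 5.0976. LR = 0.55/0.23 = 2.3913.
Prior odds = 5.0976/2.3913 = 2.1317, so P(C) = 2.1317/(1+2.1317) ≈ 0.68.

P(C) = 0.68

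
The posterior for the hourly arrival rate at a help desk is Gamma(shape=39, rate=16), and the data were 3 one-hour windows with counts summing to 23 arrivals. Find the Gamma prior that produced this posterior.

Gamma(shape=16, rate=13)

Gamma–Poisson conjugacy: posterior shape = α + Σxᵢ, posterior rate = β + n.
So α = 39 − 23 = 16 and β = 16 − 3 = 13.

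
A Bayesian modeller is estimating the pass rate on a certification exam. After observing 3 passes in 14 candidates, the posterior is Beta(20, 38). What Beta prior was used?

Beta(17, 27)

A Beta(α, β) prior with s successes and f failures in binomial data gives a Beta(α+s, β+f) posterior.
Subtract the data counts: 20−3=17, 38−11=27.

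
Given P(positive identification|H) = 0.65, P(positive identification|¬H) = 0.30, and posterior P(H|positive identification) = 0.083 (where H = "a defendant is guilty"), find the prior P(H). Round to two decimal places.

P(H) = 0.04

Bayes' rule in odds form gives O(H|E) = O(H)·[P(E|H)/P(E|¬H)], hence O(H) = O(H|E)/LR.
Posterior odds = 0.083/(1−0.083) = 0.0905. LR = 0.65/0.30 = 2.1667.
Prior odds = 0.0905/2.1667 = 0.0418, so P(H) = 0.0418/(1+0.0418) ≈ 0.04.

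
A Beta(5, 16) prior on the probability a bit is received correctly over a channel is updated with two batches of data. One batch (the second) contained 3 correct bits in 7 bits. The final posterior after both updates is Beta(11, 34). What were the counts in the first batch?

Sequential conjugate updates are equivalent to a single update on the pooled data, so total successes = posterior α − prior α and total failures = posterior β − prior β.
Total across both batches: 11−5=6 correct bits, 34−16=18 errors.
Subtract the second batch: 6−3=3 correct bits and 18−4=14 errors.

3 correct bits and 14 errors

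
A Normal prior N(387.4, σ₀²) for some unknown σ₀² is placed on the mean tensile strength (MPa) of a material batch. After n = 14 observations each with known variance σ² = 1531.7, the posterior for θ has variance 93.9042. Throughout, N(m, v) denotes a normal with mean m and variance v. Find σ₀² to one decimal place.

For the Normal–Normal model with known σ², precisions add: τ_n = τ₀ + n/σ².
So 1/σ₀² = 1/93.9042 − 14/1531.7 = 0.010649 − 0.009140 = 0.001509.
Hence σ₀² = 1/0.001509 ≈ 662.7.

σ₀² = 662.7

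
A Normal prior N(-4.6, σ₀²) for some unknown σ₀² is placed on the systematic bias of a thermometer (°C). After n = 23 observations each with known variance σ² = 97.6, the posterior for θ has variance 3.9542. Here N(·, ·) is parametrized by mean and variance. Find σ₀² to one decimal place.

Posterior precision equals prior precision plus data precision: 1/σ_n² = 1/σ₀² + n/σ².
So 1/σ₀² = 1/3.9542 − 23/97.6 = 0.252896 − 0.235656 = 0.017240.
Hence σ₀² = 1/0.017240 ≈ 58.0.

σ₀² = 58.0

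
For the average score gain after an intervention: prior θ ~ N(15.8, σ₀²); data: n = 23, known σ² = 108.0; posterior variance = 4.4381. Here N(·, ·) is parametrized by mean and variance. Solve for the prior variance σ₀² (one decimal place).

σ₀² = 80.9

For the Normal–Normal model with known σ², precisions add: τ_n = τ₀ + n/σ².
So 1/σ₀² = 1/4.4381 − 23/108.0 = 0.225322 − 0.212963 = 0.012359.
Hence σ₀² = 1/0.012359 ≈ 80.9.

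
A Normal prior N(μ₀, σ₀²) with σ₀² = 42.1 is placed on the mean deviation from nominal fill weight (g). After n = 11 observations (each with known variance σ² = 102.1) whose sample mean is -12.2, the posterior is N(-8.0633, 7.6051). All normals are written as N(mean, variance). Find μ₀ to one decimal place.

μ₀ = 10.7

The posterior mean is a precision-weighted average: μ_n = (τ₀μ₀ + τ_data·x̄)/(τ₀+τ_data), with τ₀=1/σ₀² and τ_data=n/σ².
Here τ₀ = 1/42.1 = 0.023753 and τ_data = 11/102.1 = 0.107738, so τ_n = 0.131491.
Rearranging for μ₀: μ₀ = (μ_n·τ_n − τ_data·x̄)/τ₀ = (-8.0633·0.131491 − 0.107738·-12.2) / 0.023753 = 0.254152/0.023753 ≈ 10.7.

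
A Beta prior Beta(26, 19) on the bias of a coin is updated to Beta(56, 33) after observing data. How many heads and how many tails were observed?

30 heads and 14 tails

Under Beta–binomial conjugacy the posterior parameters are (α+s, β+f).
Match parameters: s=56−26=30, f=33−19=14.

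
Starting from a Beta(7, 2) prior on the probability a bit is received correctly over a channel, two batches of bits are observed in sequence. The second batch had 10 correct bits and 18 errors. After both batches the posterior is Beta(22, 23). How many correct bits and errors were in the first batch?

Sequential conjugate updates are equivalent to a single update on the pooled data, so total successes = posterior α − prior α and total failures = posterior β − prior β.
Total across both batches: 22−7=15 correct bits, 23−2=21 errors.
Subtract the second batch: 15−10=5 correct bits and 21−18=3 errors.

5 correct bits and 3 errors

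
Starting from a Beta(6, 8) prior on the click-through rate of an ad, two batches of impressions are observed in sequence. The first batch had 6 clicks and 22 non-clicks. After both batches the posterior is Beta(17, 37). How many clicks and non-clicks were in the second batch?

Because Beta–binomial updating is additive in the counts, the combined data contributed (α_post−α_prior, β_post−β_prior) successes and failures.
Total across both batches: 17−6=11 clicks, 37−8=29 non-clicks.
Subtract the first batch: 11−6=5 clicks and 29−22=7 non-clicks.

5 clicks and 7 non-clicks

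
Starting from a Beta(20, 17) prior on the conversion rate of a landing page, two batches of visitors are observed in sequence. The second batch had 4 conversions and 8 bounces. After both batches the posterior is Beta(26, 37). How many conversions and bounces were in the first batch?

Sequential conjugate updates are equivalent to a single update on the pooled data, so total successes = posterior α − prior α and total failures = posterior β − prior β.
Total across both batches: 26−20=6 conversions, 37−17=20 bounces.
Subtract the second batch: 6−4=2 conversions and 20−8=12 bounces.

2 conversions and 12 bounces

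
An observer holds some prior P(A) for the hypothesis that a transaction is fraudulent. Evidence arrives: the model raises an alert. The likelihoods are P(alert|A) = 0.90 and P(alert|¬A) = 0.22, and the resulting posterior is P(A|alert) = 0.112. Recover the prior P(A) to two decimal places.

Bayes' rule in odds form gives O(A|E) = O(A)·[P(E|A)/P(E|¬A)], hence O(A) = O(A|E)/LR.
Posterior odds = 0.112/(1−0.112) = 0.1261. LR = 0.90/0.22 = 4.0909.
Prior odds = 0.1261/4.0909 = 0.0308, so P(A) = 0.0308/(1+0.0308) ≈ 0.03.

P(A) = 0.03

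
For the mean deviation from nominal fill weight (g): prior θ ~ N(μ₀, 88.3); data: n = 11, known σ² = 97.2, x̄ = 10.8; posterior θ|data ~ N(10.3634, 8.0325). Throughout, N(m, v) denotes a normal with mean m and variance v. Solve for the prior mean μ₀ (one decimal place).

μ₀ = 6.0

With known observation variance, the Normal–Normal posterior has precision τ_n = τ₀ + n/σ² and mean μ_n = (τ₀μ₀ + (n/σ²)x̄)/τ_n.
Here τ₀ = 1/88.3 = 0.011325 and τ_data = 11/97.2 = 0.113169, so τ_n = 0.124494.
Rearranging for μ₀: μ₀ = (μ_n·τ_n − τ_data·x̄)/τ₀ = (10.3634·0.124494 − 0.113169·10.8) / 0.011325 = 0.067956/0.011325 ≈ 6.0.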